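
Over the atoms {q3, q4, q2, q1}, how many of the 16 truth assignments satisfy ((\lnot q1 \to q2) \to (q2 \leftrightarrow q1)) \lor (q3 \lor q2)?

Initial set: {(((\lnot q1 \to q2) \to (q2 \leftrightarrow q1)) \lor (q3 \lor q2))}.
(((\lnot q1 \to q2) \to (q2 \leftrightarrow q1)) \lor (q3 \lor q2)): β-rule — branch into ((\lnot q1 \to q2) \to (q2 \leftrightarrow q1))  //  (q3 \lor q2).
  branch 1 (add ((\lnot q1 \to q2) \to (q2 \leftrightarrow q1))):
    ((\lnot q1 \to q2) \to (q2 \leftrightarrow q1)): β-rule — branch into \lnot (\lnot q1 \to q2)  //  (q2 \leftrightarrow q1).
      branch 1.1 (add \lnot (\lnot q1 \to q2)):
        \lnot (\lnot q1 \to q2): α-rule — add \lnot q1, \lnot q2.
        ○ open, literals {q1=0, q2=0}.
      branch 1.2 (add (q2 \leftrightarrow q1)):
        (q2 \leftrightarrow q1): β-rule — branch into q2, q1  //  \lnot q2, \lnot q1.
          branch 1.2.1 (add q2, q1):
            ○ open, literals {q1=1, q2=1}.
          branch 1.2.2 (add \lnot q2, \lnot q1):
            ○ open, literals {q1=0, q2=0}.
  branch 2 (add (q3 \lor q2)):
    (q3 \lor q2): β-rule — branch into q3  //  q2.
      branch 2.1 (add q3):
        ○ open, literals {q3=1}.
      branch 2.2 (add q2):
        ○ open, literals {q2=1}.
0 branches closed, 5 open.
Each open branch fixes some atoms; the unmentioned ones are free. Counting distinct full assignments: branch {q1=0, q2=0} (q3, q4) contributes 4 new; branch {q1=1, q2=1} (q3, q4) contributes 4 new; branch {q1=0, q2=0} (q3, q4) contributes 0 new; branch {q3=1} (q4, q2, q1) contributes 4 new; branch {q2=1} (q3, q4, q1) contributes 2 new. Total: 14.

14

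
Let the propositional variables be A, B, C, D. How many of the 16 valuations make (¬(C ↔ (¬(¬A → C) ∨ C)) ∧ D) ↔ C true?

Initial set: {((¬(C ↔ (¬(¬A → C) ∨ C)) ∧ D) ↔ C)}.
((¬(C ↔ (¬(¬A → C) ∨ C)) ∧ D) ↔ C): β-rule — branch into (¬(C ↔ (¬(¬A → C) ∨ C)) ∧ D), C  //  ¬(¬(C ↔ (¬(¬A → C) ∨ C)) ∧ D), ¬C.
  branch 1 (add (¬(C ↔ (¬(¬A → C) ∨ C)) ∧ D), C):
    (¬(C ↔ (¬(¬A → C) ∨ C)) ∧ D): α-rule — add ¬(C ↔ (¬(¬A → C) ∨ C)), D.
    ¬(C ↔ (¬(¬A → C) ∨ C)): β-rule — branch into C, ¬(¬(¬A → C) ∨ C)  //  ¬C, (¬(¬A → C) ∨ C).
      branch 1.1 (add C, ¬(¬(¬A → C) ∨ C)):
        ¬(¬(¬A → C) ∨ C): α-rule — add ¬¬(¬A → C), ¬C.
        × closes — contains both C and ¬C.
      branch 1.2 (add ¬C, (¬(¬A → C) ∨ C)):
        × closes — contains both C and ¬C.
  branch 2 (add ¬(¬(C ↔ (¬(¬A → C) ∨ C)) ∧ D), ¬C):
    ¬(¬(C ↔ (¬(¬A → C) ∨ C)) ∧ D): β-rule — branch into ¬¬(C ↔ (¬(¬A → C) ∨ C))  //  ¬D.
      branch 2.1 (add ¬¬(C ↔ (¬(¬A → C) ∨ C))):
        ¬¬(C ↔ (¬(¬A → C) ∨ C)): β-rule — branch into C, (¬(¬A → C) ∨ C)  //  ¬C, ¬(¬(¬A → C) ∨ C).
          branch 2.1.1 (add C, (¬(¬A → C) ∨ C)):
            × closes — contains both C and ¬C.
          branch 2.1.2 (add ¬C, ¬(¬(¬A → C) ∨ C)):
            ¬(¬(¬A → C) ∨ C): α-rule — add ¬¬(¬A → C), ¬C.
            ¬¬(¬A → C): β-rule — branch into ¬¬A  //  C.
              branch 2.1.2.1 (add ¬¬A):
                ○ open, literals {A=true, C=false}.
              branch 2.1.2.2 (add C):
                × closes — contains both C and ¬C.
      branch 2.2 (add ¬D):
        ○ open, literals {C=false, D=false}.
4 branches closed, 2 open.
Each open branch fixes some atoms; the unmentioned ones are free. Counting distinct full assignments: branch {A=true, C=false} (B, D) contributes 4 new; branch {C=false, D=false} (A, B) contributes 2 new. Total: 6.

6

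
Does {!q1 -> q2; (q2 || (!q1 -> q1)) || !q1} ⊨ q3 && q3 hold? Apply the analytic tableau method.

No

Initial set: {(!q1 -> q2); ((q2 || (!q1 -> q1)) || !q1); !(q3 && q3)}.
(!q1 -> q2): β-rule — branch into !!q1  //  q2.
  branch 1 (add !!q1):
    ((q2 || (!q1 -> q1)) || !q1): β-rule — branch into (q2 || (!q1 -> q1))  //  !q1.
      branch 1.1 (add (q2 || (!q1 -> q1))):
        !(q3 && q3): β-rule — branch into !q3  //  !q3.
          branch 1.1.1 (add !q3):
            (q2 || (!q1 -> q1)): β-rule — branch into q2  //  (!q1 -> q1).
              branch 1.1.1.1 (add q2):
                ○ open, literals {q1=1, q2=1, q3=0}.
              branch 1.1.1.2 (add (!q1 -> q1)):
                (!q1 -> q1): β-rule — branch into !!q1  //  q1.
                  branch 1.1.1.2.1 (add !!q1):
                    ○ open, literals {q1=1, q3=0}.
                  branch 1.1.1.2.2 (add q1):
                    ○ open, literals {q1=1, q3=0}.
          branch 1.1.2 (add !q3):
            (q2 || (!q1 -> q1)): β-rule — branch into q2  //  (!q1 -> q1).
              branch 1.1.2.1 (add q2):
                ○ open, literals {q1=1, q2=1, q3=0}.
              branch 1.1.2.2 (add (!q1 -> q1)):
                (!q1 -> q1): β-rule — branch into !!q1  //  q1.
                  branch 1.1.2.2.1 (add !!q1):
                    ○ open, literals {q1=1, q3=0}.
                  branch 1.1.2.2.2 (add q1):
                    ○ open, literals {q1=1, q3=0}.
      branch 1.2 (add !q1):
        × closes — contains both q1 and !q1.
  branch 2 (add q2):
    ((q2 || (!q1 -> q1)) || !q1): β-rule — branch into (q2 || (!q1 -> q1))  //  !q1.
      branch 2.1 (add (q2 || (!q1 -> q1))):
        !(q3 && q3): β-rule — branch into !q3  //  !q3.
          branch 2.1.1 (add !q3):
            (q2 || (!q1 -> q1)): β-rule — branch into q2  //  (!q1 -> q1).
              branch 2.1.1.1 (add q2):
                ○ open, literals {q2=1, q3=0}.
              branch 2.1.1.2 (add (!q1 -> q1)):
                (!q1 -> q1): β-rule — branch into !!q1  //  q1.
                  branch 2.1.1.2.1 (add !!q1):
                    ○ open, literals {q1=1, q2=1, q3=0}.
                  branch 2.1.1.2.2 (add q1):
                    ○ open, literals {q1=1, q2=1, q3=0}.
          branch 2.1.2 (add !q3):
            (q2 || (!q1 -> q1)): β-rule — branch into q2  //  (!q1 -> q1).
              branch 2.1.2.1 (add q2):
                ○ open, literals {q2=1, q3=0}.
              branch 2.1.2.2 (add (!q1 -> q1)):
                (!q1 -> q1): β-rule — branch into !!q1  //  q1.
                  branch 2.1.2.2.1 (add !!q1):
                    ○ open, literals {q1=1, q2=1, q3=0}.
                  branch 2.1.2.2.2 (add q1):
                    ○ open, literals {q1=1, q2=1, q3=0}.
      branch 2.2 (add !q1):
        !(q3 && q3): β-rule — branch into !q3  //  !q3.
          branch 2.2.1 (add !q3):
            ○ open, literals {q1=0, q2=1, q3=0}.
          branch 2.2.2 (add !q3):
            ○ open, literals {q1=0, q2=1, q3=0}.
1 branch closed, 14 open.
An open branch gives a countermodel: q1=1, q2=1, q3=0 (unmentioned atoms arbitrary); the premises hold there but the conclusion fails.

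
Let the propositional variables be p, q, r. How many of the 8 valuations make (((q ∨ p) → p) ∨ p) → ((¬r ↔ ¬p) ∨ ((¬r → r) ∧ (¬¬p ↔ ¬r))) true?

6

Initial set: {((((q ∨ p) → p) ∨ p) → ((¬r ↔ ¬p) ∨ ((¬r → r) ∧ (¬¬p ↔ ¬r))))}.
((((q ∨ p) → p) ∨ p) → ((¬r ↔ ¬p) ∨ ((¬r → r) ∧ (¬¬p ↔ ¬r)))): β-rule — branch into ¬(((q ∨ p) → p) ∨ p)  //  ((¬r ↔ ¬p) ∨ ((¬r → r) ∧ (¬¬p ↔ ¬r))).
  branch 1 (add ¬(((q ∨ p) → p) ∨ p)):
    ¬(((q ∨ p) → p) ∨ p): α-rule — add ¬((q ∨ p) → p), ¬p.
    ¬((q ∨ p) → p): α-rule — add (q ∨ p), ¬p.
    (q ∨ p): β-rule — branch into q  //  p.
      branch 1.1 (add q):
        ○ open, literals {p=F, q=T}.
      branch 1.2 (add p):
        × closes — contains both p and ¬p.
  branch 2 (add ((¬r ↔ ¬p) ∨ ((¬r → r) ∧ (¬¬p ↔ ¬r)))):
    ((¬r ↔ ¬p) ∨ ((¬r → r) ∧ (¬¬p ↔ ¬r))): β-rule — branch into (¬r ↔ ¬p)  //  ((¬r → r) ∧ (¬¬p ↔ ¬r)).
      branch 2.1 (add (¬r ↔ ¬p)):
        (¬r ↔ ¬p): β-rule — branch into ¬r, ¬p  //  ¬¬r, ¬¬p.
          branch 2.1.1 (add ¬r, ¬p):
            ○ open, literals {p=F, r=F}.
          branch 2.1.2 (add ¬¬r, ¬¬p):
            ○ open, literals {p=T, r=T}.
      branch 2.2 (add ((¬r → r) ∧ (¬¬p ↔ ¬r))):
        ((¬r → r) ∧ (¬¬p ↔ ¬r)): α-rule — add (¬r → r), (¬¬p ↔ ¬r).
        (¬r → r): β-rule — branch into ¬¬r  //  r.
          branch 2.2.1 (add ¬¬r):
            (¬¬p ↔ ¬r): β-rule — branch into ¬¬p, ¬r  //  ¬¬¬p, ¬¬r.
              branch 2.2.1.1 (add ¬¬p, ¬r):
                × closes — contains both r and ¬r.
              branch 2.2.1.2 (add ¬¬¬p, ¬¬r):
                ¬¬¬p: drop double negation, giving ¬p.
                ○ open, literals {p=F, r=T}.
          branch 2.2.2 (add r):
            (¬¬p ↔ ¬r): β-rule — branch into ¬¬p, ¬r  //  ¬¬¬p, ¬¬r.
              branch 2.2.2.1 (add ¬¬p, ¬r):
                × closes — contains both r and ¬r.
              branch 2.2.2.2 (add ¬¬¬p, ¬¬r):
                ¬¬¬p: drop double negation, giving ¬p.
                ○ open, literals {p=F, r=T}.
3 branches closed, 5 open.
Each open branch fixes some atoms; the unmentioned ones are free. Counting distinct full assignments: branch {p=F, q=T} (r) contributes 2 new; branch {p=F, r=F} (q) contributes 1 new; branch {p=T, r=T} (q) contributes 2 new; branch {p=F, r=T} (q) contributes 1 new; branch {p=F, r=T} (q) contributes 0 new. Total: 6.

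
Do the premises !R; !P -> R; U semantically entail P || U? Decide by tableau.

Initial set: {!R; (!P -> R); U; !(P || U)}.
!(P || U): α-rule — add !P, !U.
× closes — contains both U and !U.
All 1 branch closes.
Every branch closed, so the premises entail the conclusion.

Yes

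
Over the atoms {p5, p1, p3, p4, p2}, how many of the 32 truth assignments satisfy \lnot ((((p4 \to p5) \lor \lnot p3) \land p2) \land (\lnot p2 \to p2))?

18

Initial set: {T \lnot ((((p4 \to p5) \lor \lnot p3) \land p2) \land (\lnot p2 \to p2))}.
T \lnot ((((p4 \to p5) \lor \lnot p3) \land p2) \land (\lnot p2 \to p2)): β-rule — branch into F (((p4 \to p5) \lor \lnot p3) \land p2)  //  F (\lnot p2 \to p2).
  branch 1 (add F (((p4 \to p5) \lor \lnot p3) \land p2)):
    F (((p4 \to p5) \lor \lnot p3) \land p2): β-rule — branch into F ((p4 \to p5) \lor \lnot p3)  //  F p2.
      branch 1.1 (add F ((p4 \to p5) \lor \lnot p3)):
        F ((p4 \to p5) \lor \lnot p3): α-rule — add F (p4 \to p5), F \lnot p3.
        F (p4 \to p5): α-rule — add T p4, F p5.
        ○ open, literals {p3=T, p4=T, p5=F}.
      branch 1.2 (add F p2):
        ○ open, literals {p2=F}.
  branch 2 (add F (\lnot p2 \to p2)):
    F (\lnot p2 \to p2): α-rule — add T \lnot p2, F p2.
    ○ open, literals {p2=F}.
0 branches closed, 3 open.
Each open branch fixes some atoms; the unmentioned ones are free. Counting distinct full assignments: branch {p3=T, p4=T, p5=F} (p1, p2) contributes 4 new; branch {p2=F} (p5, p1, p3, p4) contributes 14 new; branch {p2=F} (p5, p1, p3, p4) contributes 0 new. Total: 18.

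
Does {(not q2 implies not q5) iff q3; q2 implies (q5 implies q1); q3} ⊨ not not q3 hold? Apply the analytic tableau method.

Yes

Initial set: {((not q2 implies not q5) iff q3); (q2 implies (q5 implies q1)); q3; not not not q3}.
not not not q3: drop double negation, giving not q3.
× closes — contains both q3 and not q3.
All 1 branch closes.
Every branch closed, so the premises entail the conclusion.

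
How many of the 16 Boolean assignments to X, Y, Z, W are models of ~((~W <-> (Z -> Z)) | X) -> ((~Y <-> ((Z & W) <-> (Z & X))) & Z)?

Initial set: {(~((~W <-> (Z -> Z)) | X) -> ((~Y <-> ((Z & W) <-> (Z & X))) & Z))}.
(~((~W <-> (Z -> Z)) | X) -> ((~Y <-> ((Z & W) <-> (Z & X))) & Z)): β-rule — branch into ~~((~W <-> (Z -> Z)) | X)  //  ((~Y <-> ((Z & W) <-> (Z & X))) & Z).
  branch 1 (add ~~((~W <-> (Z -> Z)) | X)):
    ~~((~W <-> (Z -> Z)) | X): β-rule — branch into (~W <-> (Z -> Z))  //  X.
      branch 1.1 (add (~W <-> (Z -> Z))):
        (~W <-> (Z -> Z)): β-rule — branch into ~W, (Z -> Z)  //  ~~W, ~(Z -> Z).
          branch 1.1.1 (add ~W, (Z -> Z)):
            (Z -> Z): β-rule — branch into ~Z  //  Z.
              branch 1.1.1.1 (add ~Z):
                ○ open, literals {W=F, Z=F}.
              branch 1.1.1.2 (add Z):
                ○ open, literals {W=F, Z=T}.
          branch 1.1.2 (add ~~W, ~(Z -> Z)):
            ~(Z -> Z): α-rule — add Z, ~Z.
            × closes — contains both Z and ~Z.
      branch 1.2 (add X):
        ○ open, literals {X=T}.
  branch 2 (add ((~Y <-> ((Z & W) <-> (Z & X))) & Z)):
    ((~Y <-> ((Z & W) <-> (Z & X))) & Z): α-rule — add (~Y <-> ((Z & W) <-> (Z & X))), Z.
    (~Y <-> ((Z & W) <-> (Z & X))): β-rule — branch into ~Y, ((Z & W) <-> (Z & X))  //  ~~Y, ~((Z & W) <-> (Z & X)).
      branch 2.1 (add ~Y, ((Z & W) <-> (Z & X))):
        ((Z & W) <-> (Z & X)): β-rule — branch into (Z & W), (Z & X)  //  ~(Z & W), ~(Z & X).
          branch 2.1.1 (add (Z & W), (Z & X)):
            (Z & W): α-rule — add Z, W.
            (Z & X): α-rule — add Z, X.
            ○ open, literals {W=T, X=T, Y=F, Z=T}.
          branch 2.1.2 (add ~(Z & W), ~(Z & X)):
            ~(Z & W): β-rule — branch into ~Z  //  ~W.
              branch 2.1.2.1 (add ~Z):
                × closes — contains both Z and ~Z.
              branch 2.1.2.2 (add ~W):
                ~(Z & X): β-rule — branch into ~Z  //  ~X.
                  branch 2.1.2.2.1 (add ~Z):
                    × closes — contains both Z and ~Z.
                  branch 2.1.2.2.2 (add ~X):
                    ○ open, literals {W=F, X=F, Y=F, Z=T}.
      branch 2.2 (add ~~Y, ~((Z & W) <-> (Z & X))):
        ~((Z & W) <-> (Z & X)): β-rule — branch into (Z & W), ~(Z & X)  //  ~(Z & W), (Z & X).
          branch 2.2.1 (add (Z & W), ~(Z & X)):
            (Z & W): α-rule — add Z, W.
            ~(Z & X): β-rule — branch into ~Z  //  ~X.
              branch 2.2.1.1 (add ~Z):
                × closes — contains both Z and ~Z.
              branch 2.2.1.2 (add ~X):
                ○ open, literals {W=T, X=F, Y=T, Z=T}.
          branch 2.2.2 (add ~(Z & W), (Z & X)):
            (Z & X): α-rule — add Z, X.
            ~(Z & W): β-rule — branch into ~Z  //  ~W.
              branch 2.2.2.1 (add ~Z):
                × closes — contains both Z and ~Z.
              branch 2.2.2.2 (add ~W):
                ○ open, literals {W=F, X=T, Y=T, Z=T}.
5 branches closed, 7 open.
Each open branch fixes some atoms; the unmentioned ones are free. Counting distinct full assignments: branch {W=F, Z=F} (X, Y) contributes 4 new; branch {W=F, Z=T} (X, Y) contributes 4 new; branch {X=T} (Y, Z, W) contributes 4 new; branch {W=T, X=T, Y=F, Z=T} (none free) contributes 0 new; branch {W=F, X=F, Y=F, Z=T} (none free) contributes 0 new; branch {W=T, X=F, Y=T, Z=T} (none free) contributes 1 new; branch {W=F, X=T, Y=T, Z=T} (none free) contributes 0 new. Total: 13.

13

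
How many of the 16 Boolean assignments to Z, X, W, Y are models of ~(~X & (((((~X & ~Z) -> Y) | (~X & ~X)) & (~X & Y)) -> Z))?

Initial set: {~(~X & (((((~X & ~Z) -> Y) | (~X & ~X)) & (~X & Y)) -> Z))}.
~(~X & (((((~X & ~Z) -> Y) | (~X & ~X)) & (~X & Y)) -> Z)): β-rule — branch into ~~X  //  ~(((((~X & ~Z) -> Y) | (~X & ~X)) & (~X & Y)) -> Z).
  branch 1 (add ~~X):
    ○ open, literals {X=1}.
  branch 2 (add ~(((((~X & ~Z) -> Y) | (~X & ~X)) & (~X & Y)) -> Z)):
    ~(((((~X & ~Z) -> Y) | (~X & ~X)) & (~X & Y)) -> Z): α-rule — add ((((~X & ~Z) -> Y) | (~X & ~X)) & (~X & Y)), ~Z.
    ((((~X & ~Z) -> Y) | (~X & ~X)) & (~X & Y)): α-rule — add (((~X & ~Z) -> Y) | (~X & ~X)), (~X & Y).
    (~X & Y): α-rule — add ~X, Y.
    (((~X & ~Z) -> Y) | (~X & ~X)): β-rule — branch into ((~X & ~Z) -> Y)  //  (~X & ~X).
      branch 2.1 (add ((~X & ~Z) -> Y)):
        ((~X & ~Z) -> Y): β-rule — branch into ~(~X & ~Z)  //  Y.
          branch 2.1.1 (add ~(~X & ~Z)):
            ~(~X & ~Z): β-rule — branch into ~~X  //  ~~Z.
              branch 2.1.1.1 (add ~~X):
                × closes — contains both X and ~X.
              branch 2.1.1.2 (add ~~Z):
                × closes — contains both Z and ~Z.
          branch 2.1.2 (add Y):
            ○ open, literals {X=0, Y=1, Z=0}.
      branch 2.2 (add (~X & ~X)):
        (~X & ~X): α-rule — add ~X, ~X.
        ○ open, literals {X=0, Y=1, Z=0}.
2 branches closed, 3 open.
Each open branch fixes some atoms; the unmentioned ones are free. Counting distinct full assignments: branch {X=1} (Z, W, Y) contributes 8 new; branch {X=0, Y=1, Z=0} (W) contributes 2 new; branch {X=0, Y=1, Z=0} (W) contributes 0 new. Total: 10.

10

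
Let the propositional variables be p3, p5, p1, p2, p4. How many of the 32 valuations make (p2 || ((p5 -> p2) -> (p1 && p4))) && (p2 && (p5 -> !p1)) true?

12

Initial set: {((p2 || ((p5 -> p2) -> (p1 && p4))) && (p2 && (p5 -> !p1)))}.
((p2 || ((p5 -> p2) -> (p1 && p4))) && (p2 && (p5 -> !p1))): α-rule — add (p2 || ((p5 -> p2) -> (p1 && p4))), (p2 && (p5 -> !p1)).
(p2 && (p5 -> !p1)): α-rule — add p2, (p5 -> !p1).
(p2 || ((p5 -> p2) -> (p1 && p4))): β-rule — branch into p2  //  ((p5 -> p2) -> (p1 && p4)).
  branch 1 (add p2):
    (p5 -> !p1): β-rule — branch into !p5  //  !p1.
      branch 1.1 (add !p5):
        ○ open, literals {p2=T, p5=F}.
      branch 1.2 (add !p1):
        ○ open, literals {p1=F, p2=T}.
  branch 2 (add ((p5 -> p2) -> (p1 && p4))):
    (p5 -> !p1): β-rule — branch into !p5  //  !p1.
      branch 2.1 (add !p5):
        ((p5 -> p2) -> (p1 && p4)): β-rule — branch into !(p5 -> p2)  //  (p1 && p4).
          branch 2.1.1 (add !(p5 -> p2)):
            !(p5 -> p2): α-rule — add p5, !p2.
            × closes — contains both p5 and !p5.
          branch 2.1.2 (add (p1 && p4)):
            (p1 && p4): α-rule — add p1, p4.
            ○ open, literals {p1=T, p2=T, p4=T, p5=F}.
      branch 2.2 (add !p1):
        ((p5 -> p2) -> (p1 && p4)): β-rule — branch into !(p5 -> p2)  //  (p1 && p4).
          branch 2.2.1 (add !(p5 -> p2)):
            !(p5 -> p2): α-rule — add p5, !p2.
            × closes — contains both p2 and !p2.
          branch 2.2.2 (add (p1 && p4)):
            (p1 && p4): α-rule — add p1, p4.
            × closes — contains both p1 and !p1.
3 branches closed, 3 open.
Each open branch fixes some atoms; the unmentioned ones are free. Counting distinct full assignments: branch {p2=T, p5=F} (p3, p1, p4) contributes 8 new; branch {p1=F, p2=T} (p3, p5, p4) contributes 4 new; branch {p1=T, p2=T, p4=T, p5=F} (p3) contributes 0 new. Total: 12.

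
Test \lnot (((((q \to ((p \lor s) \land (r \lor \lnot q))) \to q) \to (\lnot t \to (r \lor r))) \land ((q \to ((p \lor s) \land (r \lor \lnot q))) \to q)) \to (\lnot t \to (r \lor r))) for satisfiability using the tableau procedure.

Unsatisfiable

Initial set: {T \lnot (((((q \to ((p \lor s) \land (r \lor \lnot q))) \to q) \to (\lnot t \to (r \lor r))) \land ((q \to ((p \lor s) \land (r \lor \lnot q))) \to q)) \to (\lnot t \to (r \lor r)))}.
T \lnot (((((q \to ((p \lor s) \land (r \lor \lnot q))) \to q) \to (\lnot t \to (r \lor r))) \land ((q \to ((p \lor s) \land (r \lor \lnot q))) \to q)) \to (\lnot t \to (r \lor r))): α-rule — add T ((((q \to ((p \lor s) \land (r \lor \lnot q))) \to q) \to (\lnot t \to (r \lor r))) \land ((q \to ((p \lor s) \land (r \lor \lnot q))) \to q)), F (\lnot t \to (r \lor r)).
T ((((q \to ((p \lor s) \land (r \lor \lnot q))) \to q) \to (\lnot t \to (r \lor r))) \land ((q \to ((p \lor s) \land (r \lor \lnot q))) \to q)): α-rule — add T (((q \to ((p \lor s) \land (r \lor \lnot q))) \to q) \to (\lnot t \to (r \lor r))), T ((q \to ((p \lor s) \land (r \lor \lnot q))) \to q).
F (\lnot t \to (r \lor r)): α-rule — add T \lnot t, F (r \lor r).
F (r \lor r): α-rule — add F r, F r.
T (((q \to ((p \lor s) \land (r \lor \lnot q))) \to q) \to (\lnot t \to (r \lor r))): β-rule — branch into F ((q \to ((p \lor s) \land (r \lor \lnot q))) \to q)  //  T (\lnot t \to (r \lor r)).
  branch 1 (add F ((q \to ((p \lor s) \land (r \lor \lnot q))) \to q)):
    F ((q \to ((p \lor s) \land (r \lor \lnot q))) \to q): α-rule — add T (q \to ((p \lor s) \land (r \lor \lnot q))), F q.
    T ((q \to ((p \lor s) \land (r \lor \lnot q))) \to q): β-rule — branch into F (q \to ((p \lor s) \land (r \lor \lnot q)))  //  T q.
      branch 1.1 (add F (q \to ((p \lor s) \land (r \lor \lnot q)))):
        F (q \to ((p \lor s) \land (r \lor \lnot q))): α-rule — add T q, F ((p \lor s) \land (r \lor \lnot q)).
        × closes — contains both q and \lnot q.
      branch 1.2 (add T q):
        × closes — contains both q and \lnot q.
  branch 2 (add T (\lnot t \to (r \lor r))):
    T ((q \to ((p \lor s) \land (r \lor \lnot q))) \to q): β-rule — branch into F (q \to ((p \lor s) \land (r \lor \lnot q)))  //  T q.
      branch 2.1 (add F (q \to ((p \lor s) \land (r \lor \lnot q)))):
        F (q \to ((p \lor s) \land (r \lor \lnot q))): α-rule — add T q, F ((p \lor s) \land (r \lor \lnot q)).
        T (\lnot t \to (r \lor r)): β-rule — branch into F \lnot t  //  T (r \lor r).
          branch 2.1.1 (add F \lnot t):
            × closes — contains both t and \lnot t.
          branch 2.1.2 (add T (r \lor r)):
            F ((p \lor s) \land (r \lor \lnot q)): β-rule — branch into F (p \lor s)  //  F (r \lor \lnot q).
              branch 2.1.2.1 (add F (p \lor s)):
                F (p \lor s): α-rule — add F p, F s.
                T (r \lor r): β-rule — branch into T r  //  T r.
                  branch 2.1.2.1.1 (add T r):
                    × closes — contains both r and \lnot r.
                  branch 2.1.2.1.2 (add T r):
                    × closes — contains both r and \lnot r.
              branch 2.1.2.2 (add F (r \lor \lnot q)):
                F (r \lor \lnot q): α-rule — add F r, F \lnot q.
                T (r \lor r): β-rule — branch into T r  //  T r.
                  branch 2.1.2.2.1 (add T r):
                    × closes — contains both r and \lnot r.
                  branch 2.1.2.2.2 (add T r):
                    × closes — contains both r and \lnot r.
      branch 2.2 (add T q):
        T (\lnot t \to (r \lor r)): β-rule — branch into F \lnot t  //  T (r \lor r).
          branch 2.2.1 (add F \lnot t):
            × closes — contains both t and \lnot t.
          branch 2.2.2 (add T (r \lor r)):
            T (r \lor r): β-rule — branch into T r  //  T r.
              branch 2.2.2.1 (add T r):
                × closes — contains both r and \lnot r.
              branch 2.2.2.2 (add T r):
                × closes — contains both r and \lnot r.
All 10 branches close.
Every branch closed; the formula is unsatisfiable.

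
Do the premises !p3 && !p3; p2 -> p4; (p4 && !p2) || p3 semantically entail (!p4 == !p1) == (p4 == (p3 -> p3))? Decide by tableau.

No

Initial set: {(!p3 && !p3); (p2 -> p4); ((p4 && !p2) || p3); !((!p4 == !p1) == (p4 == (p3 -> p3)))}.
(!p3 && !p3): α-rule — add !p3, !p3.
(p2 -> p4): β-rule — branch into !p2  //  p4.
  branch 1 (add !p2):
    ((p4 && !p2) || p3): β-rule — branch into (p4 && !p2)  //  p3.
      branch 1.1 (add (p4 && !p2)):
        (p4 && !p2): α-rule — add p4, !p2.
        !((!p4 == !p1) == (p4 == (p3 -> p3))): β-rule — branch into (!p4 == !p1), !(p4 == (p3 -> p3))  //  !(!p4 == !p1), (p4 == (p3 -> p3)).
          branch 1.1.1 (add (!p4 == !p1), !(p4 == (p3 -> p3))):
            (!p4 == !p1): β-rule — branch into !p4, !p1  //  !!p4, !!p1.
              branch 1.1.1.1 (add !p4, !p1):
                × closes — contains both p4 and !p4.
              branch 1.1.1.2 (add !!p4, !!p1):
                !(p4 == (p3 -> p3)): β-rule — branch into p4, !(p3 -> p3)  //  !p4, (p3 -> p3).
                  branch 1.1.1.2.1 (add p4, !(p3 -> p3)):
                    !(p3 -> p3): α-rule — add p3, !p3.
                    × closes — contains both p3 and !p3.
                  branch 1.1.1.2.2 (add !p4, (p3 -> p3)):
                    × closes — contains both p4 and !p4.
          branch 1.1.2 (add !(!p4 == !p1), (p4 == (p3 -> p3))):
            !(!p4 == !p1): β-rule — branch into !p4, !!p1  //  !!p4, !p1.
              branch 1.1.2.1 (add !p4, !!p1):
                × closes — contains both p4 and !p4.
              branch 1.1.2.2 (add !!p4, !p1):
                (p4 == (p3 -> p3)): β-rule — branch into p4, (p3 -> p3)  //  !p4, !(p3 -> p3).
                  branch 1.1.2.2.1 (add p4, (p3 -> p3)):
                    (p3 -> p3): β-rule — branch into !p3  //  p3.
                      branch 1.1.2.2.1.1 (add !p3):
                        ○ open, literals {p1=0, p2=0, p3=0, p4=1}.
                      branch 1.1.2.2.1.2 (add p3):
                        × closes — contains both p3 and !p3.
                  branch 1.1.2.2.2 (add !p4, !(p3 -> p3)):
                    × closes — contains both p4 and !p4.
      branch 1.2 (add p3):
        × closes — contains both p3 and !p3.
  branch 2 (add p4):
    ((p4 && !p2) || p3): β-rule — branch into (p4 && !p2)  //  p3.
      branch 2.1 (add (p4 && !p2)):
        (p4 && !p2): α-rule — add p4, !p2.
        !((!p4 == !p1) == (p4 == (p3 -> p3))): β-rule — branch into (!p4 == !p1), !(p4 == (p3 -> p3))  //  !(!p4 == !p1), (p4 == (p3 -> p3)).
          branch 2.1.1 (add (!p4 == !p1), !(p4 == (p3 -> p3))):
            (!p4 == !p1): β-rule — branch into !p4, !p1  //  !!p4, !!p1.
              branch 2.1.1.1 (add !p4, !p1):
                × closes — contains both p4 and !p4.
              branch 2.1.1.2 (add !!p4, !!p1):
                !(p4 == (p3 -> p3)): β-rule — branch into p4, !(p3 -> p3)  //  !p4, (p3 -> p3).
                  branch 2.1.1.2.1 (add p4, !(p3 -> p3)):
                    !(p3 -> p3): α-rule — add p3, !p3.
                    × closes — contains both p3 and !p3.
                  branch 2.1.1.2.2 (add !p4, (p3 -> p3)):
                    × closes — contains both p4 and !p4.
          branch 2.1.2 (add !(!p4 == !p1), (p4 == (p3 -> p3))):
            !(!p4 == !p1): β-rule — branch into !p4, !!p1  //  !!p4, !p1.
              branch 2.1.2.1 (add !p4, !!p1):
                × closes — contains both p4 and !p4.
              branch 2.1.2.2 (add !!p4, !p1):
                (p4 == (p3 -> p3)): β-rule — branch into p4, (p3 -> p3)  //  !p4, !(p3 -> p3).
                  branch 2.1.2.2.1 (add p4, (p3 -> p3)):
                    (p3 -> p3): β-rule — branch into !p3  //  p3.
                      branch 2.1.2.2.1.1 (add !p3):
                        ○ open, literals {p1=0, p2=0, p3=0, p4=1}.
                      branch 2.1.2.2.1.2 (add p3):
                        × closes — contains both p3 and !p3.
                  branch 2.1.2.2.2 (add !p4, !(p3 -> p3)):
                    × closes — contains both p4 and !p4.
      branch 2.2 (add p3):
        × closes — contains both p3 and !p3.
14 branches closed, 2 open.
An open branch gives a countermodel: p1=0, p2=0, p3=0, p4=1 (unmentioned atoms arbitrary); the premises hold there but the conclusion fails.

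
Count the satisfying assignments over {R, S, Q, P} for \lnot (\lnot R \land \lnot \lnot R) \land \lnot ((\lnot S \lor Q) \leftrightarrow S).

Initial set: {(\lnot (\lnot R \land \lnot \lnot R) \land \lnot ((\lnot S \lor Q) \leftrightarrow S))}.
(\lnot (\lnot R \land \lnot \lnot R) \land \lnot ((\lnot S \lor Q) \leftrightarrow S)): α-rule — add \lnot (\lnot R \land \lnot \lnot R), \lnot ((\lnot S \lor Q) \leftrightarrow S).
\lnot (\lnot R \land \lnot \lnot R): β-rule — branch into \lnot \lnot R  //  \lnot \lnot \lnot R.
  branch 1 (add \lnot \lnot R):
    \lnot ((\lnot S \lor Q) \leftrightarrow S): β-rule — branch into (\lnot S \lor Q), \lnot S  //  \lnot (\lnot S \lor Q), S.
      branch 1.1 (add (\lnot S \lor Q), \lnot S):
        (\lnot S \lor Q): β-rule — branch into \lnot S  //  Q.
          branch 1.1.1 (add \lnot S):
            ○ open, literals {R=true, S=false}.
          branch 1.1.2 (add Q):
            ○ open, literals {Q=true, R=true, S=false}.
      branch 1.2 (add \lnot (\lnot S \lor Q), S):
        \lnot (\lnot S \lor Q): α-rule — add \lnot \lnot S, \lnot Q.
        ○ open, literals {Q=false, R=true, S=true}.
  branch 2 (add \lnot \lnot \lnot R):
    \lnot \lnot \lnot R: drop double negation, giving \lnot R.
    \lnot ((\lnot S \lor Q) \leftrightarrow S): β-rule — branch into (\lnot S \lor Q), \lnot S  //  \lnot (\lnot S \lor Q), S.
      branch 2.1 (add (\lnot S \lor Q), \lnot S):
        (\lnot S \lor Q): β-rule — branch into \lnot S  //  Q.
          branch 2.1.1 (add \lnot S):
            ○ open, literals {R=false, S=false}.
          branch 2.1.2 (add Q):
            ○ open, literals {Q=true, R=false, S=false}.
      branch 2.2 (add \lnot (\lnot S \lor Q), S):
        \lnot (\lnot S \lor Q): α-rule — add \lnot \lnot S, \lnot Q.
        ○ open, literals {Q=false, R=false, S=true}.
0 branches closed, 6 open.
Each open branch fixes some atoms; the unmentioned ones are free. Counting distinct full assignments: branch {R=true, S=false} (Q, P) contributes 4 new; branch {Q=true, R=true, S=false} (P) contributes 0 new; branch {Q=false, R=true, S=true} (P) contributes 2 new; branch {R=false, S=false} (Q, P) contributes 4 new; branch {Q=true, R=false, S=false} (P) contributes 0 new; branch {Q=false, R=false, S=true} (P) contributes 2 new. Total: 12.

12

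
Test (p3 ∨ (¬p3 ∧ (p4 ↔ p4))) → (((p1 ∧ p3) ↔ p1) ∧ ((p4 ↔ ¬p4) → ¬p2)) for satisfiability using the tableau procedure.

Initial set: {((p3 ∨ (¬p3 ∧ (p4 ↔ p4))) → (((p1 ∧ p3) ↔ p1) ∧ ((p4 ↔ ¬p4) → ¬p2)))}.
((p3 ∨ (¬p3 ∧ (p4 ↔ p4))) → (((p1 ∧ p3) ↔ p1) ∧ ((p4 ↔ ¬p4) → ¬p2))): β-rule — branch into ¬(p3 ∨ (¬p3 ∧ (p4 ↔ p4)))  //  (((p1 ∧ p3) ↔ p1) ∧ ((p4 ↔ ¬p4) → ¬p2)).
  branch 1 (add ¬(p3 ∨ (¬p3 ∧ (p4 ↔ p4)))):
    ¬(p3 ∨ (¬p3 ∧ (p4 ↔ p4))): α-rule — add ¬p3, ¬(¬p3 ∧ (p4 ↔ p4)).
    ¬(¬p3 ∧ (p4 ↔ p4)): β-rule — branch into ¬¬p3  //  ¬(p4 ↔ p4).
      branch 1.1 (add ¬¬p3):
        × closes — contains both p3 and ¬p3.
      branch 1.2 (add ¬(p4 ↔ p4)):
        ¬(p4 ↔ p4): β-rule — branch into p4, ¬p4  //  ¬p4, p4.
          branch 1.2.1 (add p4, ¬p4):
            × closes — contains both p4 and ¬p4.
          branch 1.2.2 (add ¬p4, p4):
            × closes — contains both p4 and ¬p4.
  branch 2 (add (((p1 ∧ p3) ↔ p1) ∧ ((p4 ↔ ¬p4) → ¬p2))):
    (((p1 ∧ p3) ↔ p1) ∧ ((p4 ↔ ¬p4) → ¬p2)): α-rule — add ((p1 ∧ p3) ↔ p1), ((p4 ↔ ¬p4) → ¬p2).
    ((p1 ∧ p3) ↔ p1): β-rule — branch into (p1 ∧ p3), p1  //  ¬(p1 ∧ p3), ¬p1.
      branch 2.1 (add (p1 ∧ p3), p1):
        (p1 ∧ p3): α-rule — add p1, p3.
        ((p4 ↔ ¬p4) → ¬p2): β-rule — branch into ¬(p4 ↔ ¬p4)  //  ¬p2.
          branch 2.1.1 (add ¬(p4 ↔ ¬p4)):
            ¬(p4 ↔ ¬p4): β-rule — branch into p4, ¬¬p4  //  ¬p4, ¬p4.
              branch 2.1.1.1 (add p4, ¬¬p4):
                ○ open, literals {p1=1, p3=1, p4=1}.
              branch 2.1.1.2 (add ¬p4, ¬p4):
                ○ open, literals {p1=1, p3=1, p4=0}.
          branch 2.1.2 (add ¬p2):
            ○ open, literals {p1=1, p2=0, p3=1}.
      branch 2.2 (add ¬(p1 ∧ p3), ¬p1):
        ((p4 ↔ ¬p4) → ¬p2): β-rule — branch into ¬(p4 ↔ ¬p4)  //  ¬p2.
          branch 2.2.1 (add ¬(p4 ↔ ¬p4)):
            ¬(p1 ∧ p3): β-rule — branch into ¬p1  //  ¬p3.
              branch 2.2.1.1 (add ¬p1):
                ¬(p4 ↔ ¬p4): β-rule — branch into p4, ¬¬p4  //  ¬p4, ¬p4.
                  branch 2.2.1.1.1 (add p4, ¬¬p4):
                    ○ open, literals {p1=0, p4=1}.
                  branch 2.2.1.1.2 (add ¬p4, ¬p4):
                    ○ open, literals {p1=0, p4=0}.
              branch 2.2.1.2 (add ¬p3):
                ¬(p4 ↔ ¬p4): β-rule — branch into p4, ¬¬p4  //  ¬p4, ¬p4.
                  branch 2.2.1.2.1 (add p4, ¬¬p4):
                    ○ open, literals {p1=0, p3=0, p4=1}.
                  branch 2.2.1.2.2 (add ¬p4, ¬p4):
                    ○ open, literals {p1=0, p3=0, p4=0}.
          branch 2.2.2 (add ¬p2):
            ¬(p1 ∧ p3): β-rule — branch into ¬p1  //  ¬p3.
              branch 2.2.2.1 (add ¬p1):
                ○ open, literals {p1=0, p2=0}.
              branch 2.2.2.2 (add ¬p3):
                ○ open, literals {p1=0, p2=0, p3=0}.
3 branches closed, 9 open.
An open branch gives a satisfying assignment: p1=1, p3=1, p4=1.

Satisfiable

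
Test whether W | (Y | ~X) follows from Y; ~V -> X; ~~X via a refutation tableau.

Initial set: {T Y; T (~V -> X); T ~~X; F (W | (Y | ~X))}.
T ~~X: drop double negation, giving T X.
F (W | (Y | ~X)): α-rule — add F W, F (Y | ~X).
F (Y | ~X): α-rule — add F Y, F ~X.
× closes — contains both Y and ~Y.
All 1 branch closes.
Every branch closed, so the premises entail the conclusion.

Yes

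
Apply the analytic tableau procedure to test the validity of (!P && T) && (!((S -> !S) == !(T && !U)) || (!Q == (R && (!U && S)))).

Assume the negation and expand:
Initial set: {!((!P && T) && (!((S -> !S) == !(T && !U)) || (!Q == (R && (!U && S)))))}.
!((!P && T) && (!((S -> !S) == !(T && !U)) || (!Q == (R && (!U && S))))): β-rule — branch into !(!P && T)  //  !(!((S -> !S) == !(T && !U)) || (!Q == (R && (!U && S)))).
  branch 1 (add !(!P && T)):
    !(!P && T): β-rule — branch into !!P  //  !T.
      branch 1.1 (add !!P):
        ○ open, literals {P=T}.
      branch 1.2 (add !T):
        ○ open, literals {T=F}.
  branch 2 (add !(!((S -> !S) == !(T && !U)) || (!Q == (R && (!U && S))))):
    !(!((S -> !S) == !(T && !U)) || (!Q == (R && (!U && S)))): α-rule — add !!((S -> !S) == !(T && !U)), !(!Q == (R && (!U && S))).
    !!((S -> !S) == !(T && !U)): β-rule — branch into (S -> !S), !(T && !U)  //  !(S -> !S), !!(T && !U).
      branch 2.1 (add (S -> !S), !(T && !U)):
        !(!Q == (R && (!U && S))): β-rule — branch into !Q, !(R && (!U && S))  //  !!Q, (R && (!U && S)).
          branch 2.1.1 (add !Q, !(R && (!U && S))):
            (S -> !S): β-rule — branch into !S  //  !S.
              branch 2.1.1.1 (add !S):
                !(T && !U): β-rule — branch into !T  //  !!U.
                  branch 2.1.1.1.1 (add !T):
                    !(R && (!U && S)): β-rule — branch into !R  //  !(!U && S).
                      branch 2.1.1.1.1.1 (add !R):
                        ○ open, literals {Q=F, R=F, S=F, T=F}.
                      branch 2.1.1.1.1.2 (add !(!U && S)):
                        !(!U && S): β-rule — branch into !!U  //  !S.
                          branch 2.1.1.1.1.2.1 (add !!U):
                            ○ open, literals {Q=F, S=F, T=F, U=T}.
                          branch 2.1.1.1.1.2.2 (add !S):
                            ○ open, literals {Q=F, S=F, T=F}.
                  branch 2.1.1.1.2 (add !!U):
                    !(R && (!U && S)): β-rule — branch into !R  //  !(!U && S).
                      branch 2.1.1.1.2.1 (add !R):
                        ○ open, literals {Q=F, R=F, S=F, U=T}.
                      branch 2.1.1.1.2.2 (add !(!U && S)):
                        !(!U && S): β-rule — branch into !!U  //  !S.
                          branch 2.1.1.1.2.2.1 (add !!U):
                            ○ open, literals {Q=F, S=F, U=T}.
                          branch 2.1.1.1.2.2.2 (add !S):
                            ○ open, literals {Q=F, S=F, U=T}.
              branch 2.1.1.2 (add !S):
                !(T && !U): β-rule — branch into !T  //  !!U.
                  branch 2.1.1.2.1 (add !T):
                    !(R && (!U && S)): β-rule — branch into !R  //  !(!U && S).
                      branch 2.1.1.2.1.1 (add !R):
                        ○ open, literals {Q=F, R=F, S=F, T=F}.
                      branch 2.1.1.2.1.2 (add !(!U && S)):
                        !(!U && S): β-rule — branch into !!U  //  !S.
                          branch 2.1.1.2.1.2.1 (add !!U):
                            ○ open, literals {Q=F, S=F, T=F, U=T}.
                          branch 2.1.1.2.1.2.2 (add !S):
                            ○ open, literals {Q=F, S=F, T=F}.
                  branch 2.1.1.2.2 (add !!U):
                    !(R && (!U && S)): β-rule — branch into !R  //  !(!U && S).
                      branch 2.1.1.2.2.1 (add !R):
                        ○ open, literals {Q=F, R=F, S=F, U=T}.
                      branch 2.1.1.2.2.2 (add !(!U && S)):
                        !(!U && S): β-rule — branch into !!U  //  !S.
                          branch 2.1.1.2.2.2.1 (add !!U):
                            ○ open, literals {Q=F, S=F, U=T}.
                          branch 2.1.1.2.2.2.2 (add !S):
                            ○ open, literals {Q=F, S=F, U=T}.
          branch 2.1.2 (add !!Q, (R && (!U && S))):
            (R && (!U && S)): α-rule — add R, (!U && S).
            (!U && S): α-rule — add !U, S.
            (S -> !S): β-rule — branch into !S  //  !S.
              branch 2.1.2.1 (add !S):
                × closes — contains both S and !S.
              branch 2.1.2.2 (add !S):
                × closes — contains both S and !S.
      branch 2.2 (add !(S -> !S), !!(T && !U)):
        !(S -> !S): α-rule — add S, !!S.
        !!(T && !U): α-rule — add T, !U.
        !(!Q == (R && (!U && S))): β-rule — branch into !Q, !(R && (!U && S))  //  !!Q, (R && (!U && S)).
          branch 2.2.1 (add !Q, !(R && (!U && S))):
            !(R && (!U && S)): β-rule — branch into !R  //  !(!U && S).
              branch 2.2.1.1 (add !R):
                ○ open, literals {Q=F, R=F, S=T, T=T, U=F}.
              branch 2.2.1.2 (add !(!U && S)):
                !(!U && S): β-rule — branch into !!U  //  !S.
                  branch 2.2.1.2.1 (add !!U):
                    × closes — contains both U and !U.
                  branch 2.2.1.2.2 (add !S):
                    × closes — contains both S and !S.
          branch 2.2.2 (add !!Q, (R && (!U && S))):
            (R && (!U && S)): α-rule — add R, (!U && S).
            (!U && S): α-rule — add !U, S.
            ○ open, literals {Q=T, R=T, S=T, T=T, U=F}.
4 branches closed, 16 open.
An open branch gives a countermodel: P=T (unmentioned atoms arbitrary); under it the original formula is false.

Not valid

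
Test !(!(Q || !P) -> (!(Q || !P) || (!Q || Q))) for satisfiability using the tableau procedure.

Unsatisfiable

Initial set: {!(!(Q || !P) -> (!(Q || !P) || (!Q || Q)))}.
!(!(Q || !P) -> (!(Q || !P) || (!Q || Q))): α-rule — add !(Q || !P), !(!(Q || !P) || (!Q || Q)).
!(Q || !P): α-rule — add !Q, !!P.
!(!(Q || !P) || (!Q || Q)): α-rule — add !!(Q || !P), !(!Q || Q).
!(!Q || Q): α-rule — add !!Q, !Q.
× closes — contains both Q and !Q.
All 1 branch closes.
Every branch closed; the formula is unsatisfiable.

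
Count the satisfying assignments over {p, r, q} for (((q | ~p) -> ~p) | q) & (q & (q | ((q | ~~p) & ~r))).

4

Initial set: {T ((((q | ~p) -> ~p) | q) & (q & (q | ((q | ~~p) & ~r))))}.
T ((((q | ~p) -> ~p) | q) & (q & (q | ((q | ~~p) & ~r)))): α-rule — add T (((q | ~p) -> ~p) | q), T (q & (q | ((q | ~~p) & ~r))).
T (q & (q | ((q | ~~p) & ~r))): α-rule — add T q, T (q | ((q | ~~p) & ~r)).
T (((q | ~p) -> ~p) | q): β-rule — branch into T ((q | ~p) -> ~p)  //  T q.
  branch 1 (add T ((q | ~p) -> ~p)):
    T (q | ((q | ~~p) & ~r)): β-rule — branch into T q  //  T ((q | ~~p) & ~r).
      branch 1.1 (add T q):
        T ((q | ~p) -> ~p): β-rule — branch into F (q | ~p)  //  T ~p.
          branch 1.1.1 (add F (q | ~p)):
            F (q | ~p): α-rule — add F q, F ~p.
            × closes — contains both q and ~q.
          branch 1.1.2 (add T ~p):
            ○ open, literals {p=false, q=true}.
      branch 1.2 (add T ((q | ~~p) & ~r)):
        T ((q | ~~p) & ~r): α-rule — add T (q | ~~p), T ~r.
        T ((q | ~p) -> ~p): β-rule — branch into F (q | ~p)  //  T ~p.
          branch 1.2.1 (add F (q | ~p)):
            F (q | ~p): α-rule — add F q, F ~p.
            × closes — contains both q and ~q.
          branch 1.2.2 (add T ~p):
            T (q | ~~p): β-rule — branch into T q  //  T ~~p.
              branch 1.2.2.1 (add T q):
                ○ open, literals {p=false, q=true, r=false}.
              branch 1.2.2.2 (add T ~~p):
                T ~~p: drop double negation, giving T p.
                × closes — contains both p and ~p.
  branch 2 (add T q):
    T (q | ((q | ~~p) & ~r)): β-rule — branch into T q  //  T ((q | ~~p) & ~r).
      branch 2.1 (add T q):
        ○ open, literals {q=true}.
      branch 2.2 (add T ((q | ~~p) & ~r)):
        T ((q | ~~p) & ~r): α-rule — add T (q | ~~p), T ~r.
        T (q | ~~p): β-rule — branch into T q  //  T ~~p.
          branch 2.2.1 (add T q):
            ○ open, literals {q=true, r=false}.
          branch 2.2.2 (add T ~~p):
            T ~~p: drop double negation, giving T p.
            ○ open, literals {p=true, q=true, r=false}.
3 branches closed, 5 open.
Each open branch fixes some atoms; the unmentioned ones are free. Counting distinct full assignments: branch {p=false, q=true} (r) contributes 2 new; branch {p=false, q=true, r=false} (none free) contributes 0 new; branch {q=true} (p, r) contributes 2 new; branch {q=true, r=false} (p) contributes 0 new; branch {p=true, q=true, r=false} (none free) contributes 0 new. Total: 4.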